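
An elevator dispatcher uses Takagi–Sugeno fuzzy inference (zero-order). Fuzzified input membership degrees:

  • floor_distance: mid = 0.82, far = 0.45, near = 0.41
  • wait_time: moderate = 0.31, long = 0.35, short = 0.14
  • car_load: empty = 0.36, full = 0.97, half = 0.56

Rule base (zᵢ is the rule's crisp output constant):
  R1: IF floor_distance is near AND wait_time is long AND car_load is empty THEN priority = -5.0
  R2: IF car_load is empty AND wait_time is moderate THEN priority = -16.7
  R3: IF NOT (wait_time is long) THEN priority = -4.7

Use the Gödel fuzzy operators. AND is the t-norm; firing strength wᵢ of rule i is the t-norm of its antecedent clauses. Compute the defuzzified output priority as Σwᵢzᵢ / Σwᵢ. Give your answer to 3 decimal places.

R1 (z=-5.0): near=0.41, long=0.35, empty=0.36; AND[min(a, b)] → w = 0.35
R2 (z=-16.7): empty=0.36, moderate=0.31; AND[min(a, b)] → w = 0.31
R3 (z=-4.7): ¬long=1−0.35=0.65 → w = 0.65
Weighted average = (0.35·-5.0 + 0.31·-16.7 + 0.65·-4.7) / (0.35 + 0.31 + 0.65)
  = -9.9820 / 1.3100 = -7.620

-7.620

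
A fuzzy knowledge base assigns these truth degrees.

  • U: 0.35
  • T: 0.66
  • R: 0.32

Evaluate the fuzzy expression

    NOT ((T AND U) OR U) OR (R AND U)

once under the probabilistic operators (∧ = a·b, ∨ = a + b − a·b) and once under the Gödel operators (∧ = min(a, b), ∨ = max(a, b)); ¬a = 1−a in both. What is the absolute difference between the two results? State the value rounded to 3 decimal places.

0.094

Under probabilistic:
  T AND U = a·b on (0.6600, 0.3500) = 0.2310
  (T AND U) OR U = a + b − a·b on (0.2310, 0.3500) = 0.5001
  NOT ((T AND U) OR U) = 1 − 0.5001 = 0.4999
  R AND U = a·b on (0.3200, 0.3500) = 0.1120
  NOT ((T AND U) OR U) OR (R AND U) = a + b − a·b on (0.4999, 0.1120) = 0.5559
  → value = 0.5559
Under Gödel:
  T AND U = min(a, b) on (0.66, 0.35) = 0.35
  (T AND U) OR U = max(a, b) on (0.35, 0.35) = 0.35
  NOT ((T AND U) OR U) = 1 − 0.35 = 0.65
  R AND U = min(a, b) on (0.32, 0.35) = 0.32
  NOT ((T AND U) OR U) OR (R AND U) = max(a, b) on (0.65, 0.32) = 0.65
  → value = 0.6500
|0.5559 − 0.6500| = 0.094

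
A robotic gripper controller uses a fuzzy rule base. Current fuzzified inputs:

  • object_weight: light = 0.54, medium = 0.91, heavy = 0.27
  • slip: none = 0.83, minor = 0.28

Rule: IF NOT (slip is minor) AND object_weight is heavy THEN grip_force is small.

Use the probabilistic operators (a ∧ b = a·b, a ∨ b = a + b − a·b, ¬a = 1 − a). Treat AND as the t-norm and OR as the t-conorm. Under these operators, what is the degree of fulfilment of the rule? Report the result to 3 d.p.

0.194

firing strength: ¬minor=1−0.28=0.72, heavy=0.27; AND[a·b] → w = 0.1944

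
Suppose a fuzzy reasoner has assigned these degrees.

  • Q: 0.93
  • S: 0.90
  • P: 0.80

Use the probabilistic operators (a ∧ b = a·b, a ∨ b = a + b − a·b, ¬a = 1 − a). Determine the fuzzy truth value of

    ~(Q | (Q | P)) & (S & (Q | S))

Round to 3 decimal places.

0.001

Q | P = a + b − a·b on (0.9300, 0.8000) = 0.9860
Q | (Q | P) = a + b − a·b on (0.9300, 0.9860) = 0.9990
~(Q | (Q | P)) = 1 − 0.9990 = 0.0010
Q | S = a + b − a·b on (0.9300, 0.9000) = 0.9930
S & (Q | S) = a·b on (0.9000, 0.9930) = 0.8937
~(Q | (Q | P)) & (S & (Q | S)) = a·b on (0.0010, 0.8937) = 0.0009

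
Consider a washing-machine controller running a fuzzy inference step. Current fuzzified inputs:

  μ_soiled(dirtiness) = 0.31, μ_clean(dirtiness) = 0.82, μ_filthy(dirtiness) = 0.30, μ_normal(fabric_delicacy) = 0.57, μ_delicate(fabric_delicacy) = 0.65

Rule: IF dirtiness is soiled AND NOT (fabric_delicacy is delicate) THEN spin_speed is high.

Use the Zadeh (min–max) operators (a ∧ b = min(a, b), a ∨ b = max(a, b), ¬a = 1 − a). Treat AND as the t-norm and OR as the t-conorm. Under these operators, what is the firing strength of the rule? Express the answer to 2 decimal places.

0.31

firing strength: soiled=0.31, ¬delicate=1−0.65=0.35; AND[min(a, b)] → w = 0.31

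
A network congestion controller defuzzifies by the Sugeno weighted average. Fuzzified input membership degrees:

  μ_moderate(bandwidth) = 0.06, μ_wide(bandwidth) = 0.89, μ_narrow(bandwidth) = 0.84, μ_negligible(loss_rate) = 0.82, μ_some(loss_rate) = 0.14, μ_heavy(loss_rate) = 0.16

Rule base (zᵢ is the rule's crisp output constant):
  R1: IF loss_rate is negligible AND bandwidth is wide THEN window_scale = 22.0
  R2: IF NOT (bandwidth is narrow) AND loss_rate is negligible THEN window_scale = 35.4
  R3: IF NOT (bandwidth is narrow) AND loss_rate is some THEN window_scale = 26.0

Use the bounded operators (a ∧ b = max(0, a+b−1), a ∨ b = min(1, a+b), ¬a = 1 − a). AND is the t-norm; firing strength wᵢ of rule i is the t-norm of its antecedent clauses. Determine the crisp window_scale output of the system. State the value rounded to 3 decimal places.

R1 (z=22.0): negligible=0.82, wide=0.89; AND[max(0, a+b−1)] → w = 0.71
R2 (z=35.4): ¬narrow=1−0.84=0.16, negligible=0.82; AND[max(0, a+b−1)] → w = 0.00
R3 (z=26.0): ¬narrow=1−0.84=0.16, some=0.14; AND[max(0, a+b−1)] → w = 0.00
Weighted average = (0.71·22.0 + 0.00·35.4 + 0.00·26.0) / (0.71 + 0.00 + 0.00)
  = 15.6200 / 0.7100 = 22.000

22.000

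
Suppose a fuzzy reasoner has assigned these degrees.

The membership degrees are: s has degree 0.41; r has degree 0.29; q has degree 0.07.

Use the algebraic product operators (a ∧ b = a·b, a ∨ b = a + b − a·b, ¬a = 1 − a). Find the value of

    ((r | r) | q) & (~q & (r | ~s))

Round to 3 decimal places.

r | r = a + b − a·b on (0.2900, 0.2900) = 0.4959
(r | r) | q = a + b − a·b on (0.4959, 0.0700) = 0.5312
~q = 1 − 0.0700 = 0.9300
~s = 1 − 0.4100 = 0.5900
r | ~s = a + b − a·b on (0.2900, 0.5900) = 0.7089
~q & (r | ~s) = a·b on (0.9300, 0.7089) = 0.6593
((r | r) | q) & (~q & (r | ~s)) = a·b on (0.5312, 0.6593) = 0.3502

0.350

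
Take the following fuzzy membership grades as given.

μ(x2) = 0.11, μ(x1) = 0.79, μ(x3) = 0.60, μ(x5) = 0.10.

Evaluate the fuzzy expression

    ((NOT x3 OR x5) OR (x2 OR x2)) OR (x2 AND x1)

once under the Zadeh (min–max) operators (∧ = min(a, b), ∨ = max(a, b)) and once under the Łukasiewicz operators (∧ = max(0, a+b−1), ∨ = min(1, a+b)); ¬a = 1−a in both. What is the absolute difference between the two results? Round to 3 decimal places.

0.320

Under Zadeh (min–max):
  NOT x3 = 1 − 0.60 = 0.40
  NOT x3 OR x5 = max(a, b) on (0.40, 0.10) = 0.40
  x2 OR x2 = max(a, b) on (0.11, 0.11) = 0.11
  (NOT x3 OR x5) OR (x2 OR x2) = max(a, b) on (0.40, 0.11) = 0.40
  x2 AND x1 = min(a, b) on (0.11, 0.79) = 0.11
  ((NOT x3 OR x5) OR (x2 OR x2)) OR (x2 AND x1) = max(a, b) on (0.40, 0.11) = 0.40
  → value = 0.4000
Under Łukasiewicz:
  NOT x3 = 1 − 0.60 = 0.40
  NOT x3 OR x5 = min(1, a+b) on (0.40, 0.10) = 0.50
  x2 OR x2 = min(1, a+b) on (0.11, 0.11) = 0.22
  (NOT x3 OR x5) OR (x2 OR x2) = min(1, a+b) on (0.50, 0.22) = 0.72
  x2 AND x1 = max(0, a+b−1) on (0.11, 0.79) = 0.00
  ((NOT x3 OR x5) OR (x2 OR x2)) OR (x2 AND x1) = min(1, a+b) on (0.72, 0.00) = 0.72
  → value = 0.7200
|0.4000 − 0.7200| = 0.320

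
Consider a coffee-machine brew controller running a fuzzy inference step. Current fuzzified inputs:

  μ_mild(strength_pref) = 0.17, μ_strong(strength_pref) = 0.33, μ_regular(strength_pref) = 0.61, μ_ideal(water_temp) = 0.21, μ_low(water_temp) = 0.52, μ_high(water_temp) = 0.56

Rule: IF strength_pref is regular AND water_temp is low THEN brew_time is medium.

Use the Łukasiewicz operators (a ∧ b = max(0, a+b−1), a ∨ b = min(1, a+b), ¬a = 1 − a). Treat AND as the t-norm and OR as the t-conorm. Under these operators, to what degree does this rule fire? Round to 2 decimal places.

firing strength: regular=0.61, low=0.52; AND[max(0, a+b−1)] → w = 0.13

0.13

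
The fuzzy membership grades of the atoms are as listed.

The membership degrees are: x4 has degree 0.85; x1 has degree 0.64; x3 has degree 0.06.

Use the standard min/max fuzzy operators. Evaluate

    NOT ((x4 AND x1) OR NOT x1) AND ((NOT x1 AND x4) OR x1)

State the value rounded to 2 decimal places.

x4 AND x1 = min(a, b) on (0.85, 0.64) = 0.64
NOT x1 = 1 − 0.64 = 0.36
(x4 AND x1) OR NOT x1 = max(a, b) on (0.64, 0.36) = 0.64
NOT ((x4 AND x1) OR NOT x1) = 1 − 0.64 = 0.36
NOT x1 = 1 − 0.64 = 0.36
NOT x1 AND x4 = min(a, b) on (0.36, 0.85) = 0.36
(NOT x1 AND x4) OR x1 = max(a, b) on (0.36, 0.64) = 0.64
NOT ((x4 AND x1) OR NOT x1) AND ((NOT x1 AND x4) OR x1) = min(a, b) on (0.36, 0.64) = 0.36

0.36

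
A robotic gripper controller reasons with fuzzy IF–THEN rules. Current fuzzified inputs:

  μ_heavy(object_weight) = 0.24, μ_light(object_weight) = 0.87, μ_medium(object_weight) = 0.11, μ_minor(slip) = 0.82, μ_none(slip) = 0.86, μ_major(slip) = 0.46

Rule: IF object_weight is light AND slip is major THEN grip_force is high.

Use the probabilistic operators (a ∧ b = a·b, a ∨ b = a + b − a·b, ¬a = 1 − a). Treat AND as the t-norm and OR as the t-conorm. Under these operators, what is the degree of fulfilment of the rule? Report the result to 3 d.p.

0.400

firing strength: light=0.87, major=0.46; AND[a·b] → w = 0.4002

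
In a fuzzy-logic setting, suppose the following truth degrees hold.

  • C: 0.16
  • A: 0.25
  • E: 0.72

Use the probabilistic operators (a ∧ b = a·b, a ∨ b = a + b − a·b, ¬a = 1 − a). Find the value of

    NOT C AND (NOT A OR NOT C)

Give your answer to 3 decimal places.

0.806

NOT C = 1 − 0.1600 = 0.8400
NOT A = 1 − 0.2500 = 0.7500
NOT C = 1 − 0.1600 = 0.8400
NOT A OR NOT C = a + b − a·b on (0.7500, 0.8400) = 0.9600
NOT C AND (NOT A OR NOT C) = a·b on (0.8400, 0.9600) = 0.8064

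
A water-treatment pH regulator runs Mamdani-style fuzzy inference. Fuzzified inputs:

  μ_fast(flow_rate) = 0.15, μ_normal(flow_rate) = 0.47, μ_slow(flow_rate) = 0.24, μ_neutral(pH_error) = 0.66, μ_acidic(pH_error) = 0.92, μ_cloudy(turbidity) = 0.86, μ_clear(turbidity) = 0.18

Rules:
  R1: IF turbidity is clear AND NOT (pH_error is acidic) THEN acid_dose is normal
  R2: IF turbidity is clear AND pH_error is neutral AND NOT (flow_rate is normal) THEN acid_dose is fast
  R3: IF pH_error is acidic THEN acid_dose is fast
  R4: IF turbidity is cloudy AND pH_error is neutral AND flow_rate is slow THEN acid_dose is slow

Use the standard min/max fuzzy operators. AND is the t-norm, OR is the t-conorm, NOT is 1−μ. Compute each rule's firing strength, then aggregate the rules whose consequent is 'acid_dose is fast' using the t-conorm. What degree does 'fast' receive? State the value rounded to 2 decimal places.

R1: clear=0.18, ¬acidic=1−0.92=0.08; AND[min(a, b)] → w = 0.08
R2: clear=0.18, neutral=0.66, ¬normal=1−0.47=0.53; AND[min(a, b)] → w = 0.18
R3: acidic=0.92 → w = 0.92
R4: cloudy=0.86, neutral=0.66, slow=0.24; AND[min(a, b)] → w = 0.24
Rules with consequent 'fast': {R2, R3} → strengths 0.18, 0.92
Aggregate via t-conorm [max(a, b)]: 0.92

0.92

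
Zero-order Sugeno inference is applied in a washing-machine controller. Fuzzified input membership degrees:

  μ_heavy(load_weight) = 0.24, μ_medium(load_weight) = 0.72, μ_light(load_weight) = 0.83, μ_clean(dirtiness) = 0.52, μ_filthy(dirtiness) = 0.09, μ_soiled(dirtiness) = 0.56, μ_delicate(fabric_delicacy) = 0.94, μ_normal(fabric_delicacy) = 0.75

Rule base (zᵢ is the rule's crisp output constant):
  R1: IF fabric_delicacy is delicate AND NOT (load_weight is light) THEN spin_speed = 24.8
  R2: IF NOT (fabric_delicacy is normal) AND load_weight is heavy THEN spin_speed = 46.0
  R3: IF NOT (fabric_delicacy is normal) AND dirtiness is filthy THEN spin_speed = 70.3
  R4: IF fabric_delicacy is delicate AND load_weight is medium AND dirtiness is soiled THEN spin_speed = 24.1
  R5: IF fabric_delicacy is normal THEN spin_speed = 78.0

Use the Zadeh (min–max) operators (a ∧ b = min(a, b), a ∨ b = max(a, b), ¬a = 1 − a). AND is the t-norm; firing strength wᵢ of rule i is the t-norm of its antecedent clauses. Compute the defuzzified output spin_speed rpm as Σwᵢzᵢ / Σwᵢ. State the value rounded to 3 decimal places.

51.701

R1 (z=24.8): delicate=0.94, ¬light=1−0.83=0.17; AND[min(a, b)] → w = 0.17
R2 (z=46.0): ¬normal=1−0.75=0.25, heavy=0.24; AND[min(a, b)] → w = 0.24
R3 (z=70.3): ¬normal=1−0.75=0.25, filthy=0.09; AND[min(a, b)] → w = 0.09
R4 (z=24.1): delicate=0.94, medium=0.72, soiled=0.56; AND[min(a, b)] → w = 0.56
R5 (z=78.0): normal=0.75 → w = 0.75
Weighted average = (0.17·24.8 + 0.24·46.0 + 0.09·70.3 + 0.56·24.1 + 0.75·78.0) / (0.17 + 0.24 + 0.09 + 0.56 + 0.75)
  = 93.5790 / 1.8100 = 51.701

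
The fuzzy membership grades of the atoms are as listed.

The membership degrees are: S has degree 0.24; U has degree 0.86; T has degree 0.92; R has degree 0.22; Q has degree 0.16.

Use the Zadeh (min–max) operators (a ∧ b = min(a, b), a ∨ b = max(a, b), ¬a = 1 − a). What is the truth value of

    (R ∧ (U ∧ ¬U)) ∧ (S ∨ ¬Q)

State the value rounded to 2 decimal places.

0.14

¬U = 1 − 0.86 = 0.14
U ∧ ¬U = min(a, b) on (0.86, 0.14) = 0.14
R ∧ (U ∧ ¬U) = min(a, b) on (0.22, 0.14) = 0.14
¬Q = 1 − 0.16 = 0.84
S ∨ ¬Q = max(a, b) on (0.24, 0.84) = 0.84
(R ∧ (U ∧ ¬U)) ∧ (S ∨ ¬Q) = min(a, b) on (0.14, 0.84) = 0.14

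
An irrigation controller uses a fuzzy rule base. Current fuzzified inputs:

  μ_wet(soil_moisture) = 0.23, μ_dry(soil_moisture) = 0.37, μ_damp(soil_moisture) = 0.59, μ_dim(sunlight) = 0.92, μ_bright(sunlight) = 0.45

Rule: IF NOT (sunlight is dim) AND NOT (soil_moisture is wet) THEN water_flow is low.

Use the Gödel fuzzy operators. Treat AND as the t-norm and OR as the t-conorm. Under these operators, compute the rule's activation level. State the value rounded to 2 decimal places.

firing strength: ¬dim=1−0.92=0.08, ¬wet=1−0.23=0.77; AND[min(a, b)] → w = 0.08

0.08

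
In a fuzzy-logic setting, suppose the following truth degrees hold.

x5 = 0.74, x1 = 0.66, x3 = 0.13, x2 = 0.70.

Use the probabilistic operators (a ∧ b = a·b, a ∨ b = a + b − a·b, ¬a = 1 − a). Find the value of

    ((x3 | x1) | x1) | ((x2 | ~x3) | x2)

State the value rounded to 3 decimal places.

x3 | x1 = a + b − a·b on (0.1300, 0.6600) = 0.7042
(x3 | x1) | x1 = a + b − a·b on (0.7042, 0.6600) = 0.8994
~x3 = 1 − 0.1300 = 0.8700
x2 | ~x3 = a + b − a·b on (0.7000, 0.8700) = 0.9610
(x2 | ~x3) | x2 = a + b − a·b on (0.9610, 0.7000) = 0.9883
((x3 | x1) | x1) | ((x2 | ~x3) | x2) = a + b − a·b on (0.8994, 0.9883) = 0.9988

0.999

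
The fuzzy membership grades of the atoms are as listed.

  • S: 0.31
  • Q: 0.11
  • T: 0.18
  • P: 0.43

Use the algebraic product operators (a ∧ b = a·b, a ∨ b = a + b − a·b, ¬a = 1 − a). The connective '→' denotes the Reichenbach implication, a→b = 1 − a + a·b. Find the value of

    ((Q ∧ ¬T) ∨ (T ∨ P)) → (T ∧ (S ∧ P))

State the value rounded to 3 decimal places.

¬T = 1 − 0.1800 = 0.8200
Q ∧ ¬T = a·b on (0.1100, 0.8200) = 0.0902
T ∨ P = a + b − a·b on (0.1800, 0.4300) = 0.5326
(Q ∧ ¬T) ∨ (T ∨ P) = a + b − a·b on (0.0902, 0.5326) = 0.5748
S ∧ P = a·b on (0.3100, 0.4300) = 0.1333
T ∧ (S ∧ P) = a·b on (0.1800, 0.1333) = 0.0240
((Q ∧ ¬T) ∨ (T ∨ P)) → (T ∧ (S ∧ P))  [Reichenbach: 1 − a + a·b] with a=0.5748, b=0.0240 → 0.4390

0.439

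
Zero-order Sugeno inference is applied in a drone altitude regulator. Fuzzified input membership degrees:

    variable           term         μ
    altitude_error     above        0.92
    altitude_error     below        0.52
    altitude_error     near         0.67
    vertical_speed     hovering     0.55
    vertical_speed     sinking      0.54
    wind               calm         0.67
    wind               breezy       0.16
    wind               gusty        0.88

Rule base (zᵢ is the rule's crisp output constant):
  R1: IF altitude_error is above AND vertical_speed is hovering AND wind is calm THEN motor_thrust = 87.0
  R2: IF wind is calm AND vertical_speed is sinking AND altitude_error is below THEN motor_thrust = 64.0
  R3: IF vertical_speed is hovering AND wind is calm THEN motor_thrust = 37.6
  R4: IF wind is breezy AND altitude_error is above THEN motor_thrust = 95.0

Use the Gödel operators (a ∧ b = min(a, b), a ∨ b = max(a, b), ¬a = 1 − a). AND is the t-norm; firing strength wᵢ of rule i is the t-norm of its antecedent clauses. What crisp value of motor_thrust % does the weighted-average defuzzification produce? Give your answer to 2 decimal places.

65.74

R1 (z=87.0): above=0.92, hovering=0.55, calm=0.67; AND[min(a, b)] → w = 0.55
R2 (z=64.0): calm=0.67, sinking=0.54, below=0.52; AND[min(a, b)] → w = 0.52
R3 (z=37.6): hovering=0.55, calm=0.67; AND[min(a, b)] → w = 0.55
R4 (z=95.0): breezy=0.16, above=0.92; AND[min(a, b)] → w = 0.16
Weighted average = (0.55·87.0 + 0.52·64.0 + 0.55·37.6 + 0.16·95.0) / (0.55 + 0.52 + 0.55 + 0.16)
  = 117.0100 / 1.7800 = 65.74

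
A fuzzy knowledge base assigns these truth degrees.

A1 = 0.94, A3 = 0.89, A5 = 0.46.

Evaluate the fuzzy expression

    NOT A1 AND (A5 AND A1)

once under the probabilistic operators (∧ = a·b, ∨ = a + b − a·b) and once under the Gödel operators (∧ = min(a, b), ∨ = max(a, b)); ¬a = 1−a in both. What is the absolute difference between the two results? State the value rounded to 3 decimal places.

0.034

Under probabilistic:
  NOT A1 = 1 − 0.9400 = 0.0600
  A5 AND A1 = a·b on (0.4600, 0.9400) = 0.4324
  NOT A1 AND (A5 AND A1) = a·b on (0.0600, 0.4324) = 0.0259
  → value = 0.0259
Under Gödel:
  NOT A1 = 1 − 0.94 = 0.06
  A5 AND A1 = min(a, b) on (0.46, 0.94) = 0.46
  NOT A1 AND (A5 AND A1) = min(a, b) on (0.06, 0.46) = 0.06
  → value = 0.0600
|0.0259 − 0.0600| = 0.034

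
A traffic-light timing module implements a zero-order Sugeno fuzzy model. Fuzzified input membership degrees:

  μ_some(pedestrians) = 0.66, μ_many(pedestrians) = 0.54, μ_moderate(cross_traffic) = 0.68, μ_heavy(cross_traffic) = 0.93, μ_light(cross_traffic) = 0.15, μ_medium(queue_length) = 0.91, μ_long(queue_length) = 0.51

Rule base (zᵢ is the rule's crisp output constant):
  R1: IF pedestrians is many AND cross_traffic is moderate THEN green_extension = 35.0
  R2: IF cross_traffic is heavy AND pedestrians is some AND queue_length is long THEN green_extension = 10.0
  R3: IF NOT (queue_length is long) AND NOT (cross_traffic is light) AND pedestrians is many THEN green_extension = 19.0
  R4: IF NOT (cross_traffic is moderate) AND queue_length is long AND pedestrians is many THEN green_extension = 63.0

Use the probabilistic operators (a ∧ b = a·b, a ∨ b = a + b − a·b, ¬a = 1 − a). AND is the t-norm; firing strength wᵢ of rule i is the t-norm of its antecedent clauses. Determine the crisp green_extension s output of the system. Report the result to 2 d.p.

R1 (z=35.0): many=0.54, moderate=0.68; AND[a·b] → w = 0.3672
R2 (z=10.0): heavy=0.93, some=0.66, long=0.51; AND[a·b] → w = 0.3130
R3 (z=19.0): ¬long=1−0.51=0.49, ¬light=1−0.15=0.85, many=0.54; AND[a·b] → w = 0.2249
R4 (z=63.0): ¬moderate=1−0.68=0.32, long=0.51, many=0.54; AND[a·b] → w = 0.0881
Weighted average = (0.3672·35.0 + 0.3130·10.0 + 0.2249·19.0 + 0.0881·63.0) / (0.3672 + 0.3130 + 0.2249 + 0.0881)
  = 25.8077 / 0.9933 = 25.98

25.98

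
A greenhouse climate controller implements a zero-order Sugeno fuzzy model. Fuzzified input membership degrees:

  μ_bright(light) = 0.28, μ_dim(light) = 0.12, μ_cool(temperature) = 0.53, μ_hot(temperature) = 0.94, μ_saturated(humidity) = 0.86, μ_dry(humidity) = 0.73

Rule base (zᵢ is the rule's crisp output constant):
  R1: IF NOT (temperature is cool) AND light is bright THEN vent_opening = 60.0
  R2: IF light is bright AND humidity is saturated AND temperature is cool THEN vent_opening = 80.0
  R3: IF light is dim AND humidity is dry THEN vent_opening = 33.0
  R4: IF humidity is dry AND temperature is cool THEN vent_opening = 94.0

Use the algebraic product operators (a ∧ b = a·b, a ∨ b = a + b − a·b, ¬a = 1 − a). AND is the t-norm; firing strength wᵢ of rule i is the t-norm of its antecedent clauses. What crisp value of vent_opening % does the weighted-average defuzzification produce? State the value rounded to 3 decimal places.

78.184

R1 (z=60.0): ¬cool=1−0.53=0.47, bright=0.28; AND[a·b] → w = 0.1316
R2 (z=80.0): bright=0.28, saturated=0.86, cool=0.53; AND[a·b] → w = 0.1276
R3 (z=33.0): dim=0.12, dry=0.73; AND[a·b] → w = 0.0876
R4 (z=94.0): dry=0.73, cool=0.53; AND[a·b] → w = 0.3869
Weighted average = (0.1316·60.0 + 0.1276·80.0 + 0.0876·33.0 + 0.3869·94.0) / (0.1316 + 0.1276 + 0.0876 + 0.3869)
  = 57.3653 / 0.7337 = 78.184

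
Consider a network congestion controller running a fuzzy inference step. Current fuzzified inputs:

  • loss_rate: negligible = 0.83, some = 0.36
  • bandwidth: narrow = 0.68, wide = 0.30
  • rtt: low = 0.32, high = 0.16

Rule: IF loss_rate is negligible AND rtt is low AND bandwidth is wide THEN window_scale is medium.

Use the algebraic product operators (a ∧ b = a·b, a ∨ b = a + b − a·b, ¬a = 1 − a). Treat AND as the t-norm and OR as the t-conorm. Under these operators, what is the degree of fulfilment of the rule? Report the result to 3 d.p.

firing strength: negligible=0.83, low=0.32, wide=0.30; AND[a·b] → w = 0.0797

0.080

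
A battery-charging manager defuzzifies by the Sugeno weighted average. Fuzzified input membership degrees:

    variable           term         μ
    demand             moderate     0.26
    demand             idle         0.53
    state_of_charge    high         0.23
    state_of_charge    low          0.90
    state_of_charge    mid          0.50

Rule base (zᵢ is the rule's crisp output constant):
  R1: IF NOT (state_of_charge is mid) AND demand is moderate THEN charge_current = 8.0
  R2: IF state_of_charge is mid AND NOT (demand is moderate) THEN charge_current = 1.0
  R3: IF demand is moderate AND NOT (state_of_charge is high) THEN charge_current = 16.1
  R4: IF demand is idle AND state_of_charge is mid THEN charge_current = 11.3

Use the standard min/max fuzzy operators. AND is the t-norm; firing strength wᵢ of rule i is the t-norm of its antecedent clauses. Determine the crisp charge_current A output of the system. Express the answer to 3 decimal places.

8.168

R1 (z=8.0): ¬mid=1−0.50=0.50, moderate=0.26; AND[min(a, b)] → w = 0.26
R2 (z=1.0): mid=0.50, ¬moderate=1−0.26=0.74; AND[min(a, b)] → w = 0.50
R3 (z=16.1): moderate=0.26, ¬high=1−0.23=0.77; AND[min(a, b)] → w = 0.26
R4 (z=11.3): idle=0.53, mid=0.50; AND[min(a, b)] → w = 0.50
Weighted average = (0.26·8.0 + 0.50·1.0 + 0.26·16.1 + 0.50·11.3) / (0.26 + 0.50 + 0.26 + 0.50)
  = 12.4160 / 1.5200 = 8.168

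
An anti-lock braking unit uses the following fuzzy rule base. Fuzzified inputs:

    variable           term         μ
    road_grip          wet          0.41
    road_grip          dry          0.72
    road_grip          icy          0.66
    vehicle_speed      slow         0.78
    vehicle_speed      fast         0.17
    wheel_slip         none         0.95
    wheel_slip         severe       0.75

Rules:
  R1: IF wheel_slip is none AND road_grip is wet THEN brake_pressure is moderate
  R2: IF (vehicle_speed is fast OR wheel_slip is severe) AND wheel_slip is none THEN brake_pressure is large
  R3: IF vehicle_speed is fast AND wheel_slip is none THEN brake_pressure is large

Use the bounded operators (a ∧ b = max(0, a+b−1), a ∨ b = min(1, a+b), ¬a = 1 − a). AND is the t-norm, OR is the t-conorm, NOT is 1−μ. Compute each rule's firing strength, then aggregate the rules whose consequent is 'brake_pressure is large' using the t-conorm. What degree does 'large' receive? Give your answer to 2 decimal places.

R1: none=0.95, wet=0.41; AND[max(0, a+b−1)] → w = 0.36
R2: (fast=0.17 OR severe=0.75) = 0.92; AND[max(0, a+b−1)] with none=0.95 → w = 0.87
R3: fast=0.17, none=0.95; AND[max(0, a+b−1)] → w = 0.12
Rules with consequent 'large': {R2, R3} → strengths 0.87, 0.12
Aggregate via t-conorm [min(1, a+b)]: 0.99

0.99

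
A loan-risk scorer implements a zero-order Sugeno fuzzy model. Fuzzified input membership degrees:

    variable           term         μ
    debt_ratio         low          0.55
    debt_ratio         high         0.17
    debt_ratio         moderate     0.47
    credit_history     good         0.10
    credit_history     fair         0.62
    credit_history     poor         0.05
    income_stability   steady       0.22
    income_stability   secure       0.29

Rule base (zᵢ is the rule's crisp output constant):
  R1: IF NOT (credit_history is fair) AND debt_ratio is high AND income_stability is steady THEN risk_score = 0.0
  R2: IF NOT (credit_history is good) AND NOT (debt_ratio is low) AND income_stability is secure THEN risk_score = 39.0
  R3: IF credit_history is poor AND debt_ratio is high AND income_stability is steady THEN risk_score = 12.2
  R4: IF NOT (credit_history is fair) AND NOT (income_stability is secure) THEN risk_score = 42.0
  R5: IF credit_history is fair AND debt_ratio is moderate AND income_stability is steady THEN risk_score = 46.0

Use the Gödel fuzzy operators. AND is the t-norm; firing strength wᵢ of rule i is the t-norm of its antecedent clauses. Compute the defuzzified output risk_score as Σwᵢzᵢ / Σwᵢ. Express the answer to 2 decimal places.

R1 (z=0.0): ¬fair=1−0.62=0.38, high=0.17, steady=0.22; AND[min(a, b)] → w = 0.17
R2 (z=39.0): ¬good=1−0.10=0.90, ¬low=1−0.55=0.45, secure=0.29; AND[min(a, b)] → w = 0.29
R3 (z=12.2): poor=0.05, high=0.17, steady=0.22; AND[min(a, b)] → w = 0.05
R4 (z=42.0): ¬fair=1−0.62=0.38, ¬secure=1−0.29=0.71; AND[min(a, b)] → w = 0.38
R5 (z=46.0): fair=0.62, moderate=0.47, steady=0.22; AND[min(a, b)] → w = 0.22
Weighted average = (0.17·0.0 + 0.29·39.0 + 0.05·12.2 + 0.38·42.0 + 0.22·46.0) / (0.17 + 0.29 + 0.05 + 0.38 + 0.22)
  = 38.0000 / 1.1100 = 34.23

34.23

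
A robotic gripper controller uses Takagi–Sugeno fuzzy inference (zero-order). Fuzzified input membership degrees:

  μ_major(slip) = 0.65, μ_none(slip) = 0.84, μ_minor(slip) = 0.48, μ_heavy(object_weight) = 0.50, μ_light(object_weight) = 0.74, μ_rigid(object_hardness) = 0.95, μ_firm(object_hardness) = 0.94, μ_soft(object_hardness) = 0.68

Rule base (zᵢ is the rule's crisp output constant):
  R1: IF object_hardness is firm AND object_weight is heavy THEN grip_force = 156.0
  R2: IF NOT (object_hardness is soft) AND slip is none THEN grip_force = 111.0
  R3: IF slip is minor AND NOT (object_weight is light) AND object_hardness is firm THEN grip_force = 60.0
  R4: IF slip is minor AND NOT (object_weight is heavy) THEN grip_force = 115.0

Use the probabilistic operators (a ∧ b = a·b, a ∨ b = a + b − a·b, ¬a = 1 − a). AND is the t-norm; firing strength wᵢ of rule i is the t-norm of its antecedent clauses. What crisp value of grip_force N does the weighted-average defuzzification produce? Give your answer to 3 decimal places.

R1 (z=156.0): firm=0.94, heavy=0.50; AND[a·b] → w = 0.4700
R2 (z=111.0): ¬soft=1−0.68=0.32, none=0.84; AND[a·b] → w = 0.2688
R3 (z=60.0): minor=0.48, ¬light=1−0.74=0.26, firm=0.94; AND[a·b] → w = 0.1173
R4 (z=115.0): minor=0.48, ¬heavy=1−0.50=0.50; AND[a·b] → w = 0.2400
Weighted average = (0.4700·156.0 + 0.2688·111.0 + 0.1173·60.0 + 0.2400·115.0) / (0.4700 + 0.2688 + 0.1173 + 0.2400)
  = 137.7955 / 1.0961 = 125.713

125.713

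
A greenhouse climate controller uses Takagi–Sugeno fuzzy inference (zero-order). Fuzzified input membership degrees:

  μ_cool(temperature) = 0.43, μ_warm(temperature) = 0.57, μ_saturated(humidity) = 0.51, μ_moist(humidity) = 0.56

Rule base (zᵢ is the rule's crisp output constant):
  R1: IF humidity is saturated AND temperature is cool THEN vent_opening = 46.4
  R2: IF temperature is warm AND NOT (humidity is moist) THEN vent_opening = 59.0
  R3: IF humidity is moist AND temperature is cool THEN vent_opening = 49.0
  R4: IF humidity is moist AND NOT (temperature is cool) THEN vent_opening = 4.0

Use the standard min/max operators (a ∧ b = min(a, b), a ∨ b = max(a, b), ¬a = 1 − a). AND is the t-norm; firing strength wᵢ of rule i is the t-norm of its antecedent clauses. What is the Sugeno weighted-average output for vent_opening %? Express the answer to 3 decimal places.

R1 (z=46.4): saturated=0.51, cool=0.43; AND[min(a, b)] → w = 0.43
R2 (z=59.0): warm=0.57, ¬moist=1−0.56=0.44; AND[min(a, b)] → w = 0.44
R3 (z=49.0): moist=0.56, cool=0.43; AND[min(a, b)] → w = 0.43
R4 (z=4.0): moist=0.56, ¬cool=1−0.43=0.57; AND[min(a, b)] → w = 0.56
Weighted average = (0.43·46.4 + 0.44·59.0 + 0.43·49.0 + 0.56·4.0) / (0.43 + 0.44 + 0.43 + 0.56)
  = 69.2220 / 1.8600 = 37.216

37.216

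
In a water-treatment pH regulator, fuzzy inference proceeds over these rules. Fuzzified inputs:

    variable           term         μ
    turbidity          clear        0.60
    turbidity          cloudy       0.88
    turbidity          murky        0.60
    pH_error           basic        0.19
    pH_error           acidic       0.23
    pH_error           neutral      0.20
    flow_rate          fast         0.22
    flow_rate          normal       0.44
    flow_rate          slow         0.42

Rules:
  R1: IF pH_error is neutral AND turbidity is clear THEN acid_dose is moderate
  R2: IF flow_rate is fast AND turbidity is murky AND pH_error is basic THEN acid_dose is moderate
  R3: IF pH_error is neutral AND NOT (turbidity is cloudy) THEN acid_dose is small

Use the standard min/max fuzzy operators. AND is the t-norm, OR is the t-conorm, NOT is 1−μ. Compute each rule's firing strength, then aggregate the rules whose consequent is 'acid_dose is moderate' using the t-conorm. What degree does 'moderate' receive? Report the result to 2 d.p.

R1: neutral=0.20, clear=0.60; AND[min(a, b)] → w = 0.20
R2: fast=0.22, murky=0.60, basic=0.19; AND[min(a, b)] → w = 0.19
R3: neutral=0.20, ¬cloudy=1−0.88=0.12; AND[min(a, b)] → w = 0.12
Rules with consequent 'moderate': {R1, R2} → strengths 0.20, 0.19
Aggregate via t-conorm [max(a, b)]: 0.20

0.20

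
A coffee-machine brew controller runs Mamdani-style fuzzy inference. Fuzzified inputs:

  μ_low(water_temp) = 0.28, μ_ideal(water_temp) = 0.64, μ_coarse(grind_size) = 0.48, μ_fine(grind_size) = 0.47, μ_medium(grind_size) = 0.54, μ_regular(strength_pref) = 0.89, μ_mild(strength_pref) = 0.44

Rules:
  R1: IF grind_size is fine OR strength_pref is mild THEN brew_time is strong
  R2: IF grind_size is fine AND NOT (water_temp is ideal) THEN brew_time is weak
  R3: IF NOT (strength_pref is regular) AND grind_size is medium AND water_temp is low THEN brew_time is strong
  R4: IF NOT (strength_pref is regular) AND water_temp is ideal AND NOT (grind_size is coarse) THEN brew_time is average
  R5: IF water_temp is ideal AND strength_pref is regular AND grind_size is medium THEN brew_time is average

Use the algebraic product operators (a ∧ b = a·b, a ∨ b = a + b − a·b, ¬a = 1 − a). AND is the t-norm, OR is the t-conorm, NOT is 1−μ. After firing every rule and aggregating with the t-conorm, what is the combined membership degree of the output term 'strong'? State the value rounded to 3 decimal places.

0.708

R1: fine=0.47, mild=0.44; OR[a + b − a·b] → w = 0.7032
R2: fine=0.47, ¬ideal=1−0.64=0.36; AND[a·b] → w = 0.1692
R3: ¬regular=1−0.89=0.11, medium=0.54, low=0.28; AND[a·b] → w = 0.0166
R4: ¬regular=1−0.89=0.11, ideal=0.64, ¬coarse=1−0.48=0.52; AND[a·b] → w = 0.0366
R5: ideal=0.64, regular=0.89, medium=0.54; AND[a·b] → w = 0.3076
Rules with consequent 'strong': {R1, R3} → strengths 0.7032, 0.0166
Aggregate via t-conorm [a + b − a·b]: 0.7081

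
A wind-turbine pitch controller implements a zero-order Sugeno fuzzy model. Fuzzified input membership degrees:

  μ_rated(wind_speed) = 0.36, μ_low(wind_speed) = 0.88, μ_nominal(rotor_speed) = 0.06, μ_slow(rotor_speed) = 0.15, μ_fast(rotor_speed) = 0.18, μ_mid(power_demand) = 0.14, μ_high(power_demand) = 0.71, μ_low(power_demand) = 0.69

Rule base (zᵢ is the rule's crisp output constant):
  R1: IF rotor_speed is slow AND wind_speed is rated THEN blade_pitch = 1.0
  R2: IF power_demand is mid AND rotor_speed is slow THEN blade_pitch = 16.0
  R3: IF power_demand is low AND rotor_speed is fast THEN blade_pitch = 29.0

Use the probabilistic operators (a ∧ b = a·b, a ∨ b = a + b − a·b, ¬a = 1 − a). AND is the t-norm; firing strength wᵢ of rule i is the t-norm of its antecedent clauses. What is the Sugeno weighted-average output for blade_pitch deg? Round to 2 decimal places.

R1 (z=1.0): slow=0.15, rated=0.36; AND[a·b] → w = 0.0540
R2 (z=16.0): mid=0.14, slow=0.15; AND[a·b] → w = 0.0210
R3 (z=29.0): low=0.69, fast=0.18; AND[a·b] → w = 0.1242
Weighted average = (0.0540·1.0 + 0.0210·16.0 + 0.1242·29.0) / (0.0540 + 0.0210 + 0.1242)
  = 3.9918 / 0.1992 = 20.04

20.04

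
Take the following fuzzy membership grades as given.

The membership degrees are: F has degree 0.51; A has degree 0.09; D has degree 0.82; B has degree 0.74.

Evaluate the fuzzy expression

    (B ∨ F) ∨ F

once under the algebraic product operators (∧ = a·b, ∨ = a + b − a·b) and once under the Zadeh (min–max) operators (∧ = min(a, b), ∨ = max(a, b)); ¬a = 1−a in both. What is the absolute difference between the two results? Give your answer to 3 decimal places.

0.198

Under algebraic product:
  B ∨ F = a + b − a·b on (0.7400, 0.5100) = 0.8726
  (B ∨ F) ∨ F = a + b − a·b on (0.8726, 0.5100) = 0.9376
  → value = 0.9376
Under Zadeh (min–max):
  B ∨ F = max(a, b) on (0.74, 0.51) = 0.74
  (B ∨ F) ∨ F = max(a, b) on (0.74, 0.51) = 0.74
  → value = 0.7400
|0.9376 − 0.7400| = 0.198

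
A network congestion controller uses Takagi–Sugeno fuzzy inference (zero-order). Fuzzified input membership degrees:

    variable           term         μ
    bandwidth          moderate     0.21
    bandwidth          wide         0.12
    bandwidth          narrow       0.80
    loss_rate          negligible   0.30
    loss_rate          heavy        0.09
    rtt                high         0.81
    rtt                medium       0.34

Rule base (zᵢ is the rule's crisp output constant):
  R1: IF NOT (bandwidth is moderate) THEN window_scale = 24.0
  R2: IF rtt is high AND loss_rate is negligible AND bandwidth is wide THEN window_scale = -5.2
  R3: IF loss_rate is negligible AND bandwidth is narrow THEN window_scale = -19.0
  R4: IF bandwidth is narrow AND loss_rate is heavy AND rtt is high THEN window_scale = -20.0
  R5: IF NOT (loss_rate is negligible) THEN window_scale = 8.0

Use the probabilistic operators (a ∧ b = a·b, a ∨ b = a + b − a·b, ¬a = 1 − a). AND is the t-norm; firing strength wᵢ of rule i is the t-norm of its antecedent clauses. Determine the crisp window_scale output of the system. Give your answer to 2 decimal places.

R1 (z=24.0): ¬moderate=1−0.21=0.79 → w = 0.7900
R2 (z=-5.2): high=0.81, negligible=0.30, wide=0.12; AND[a·b] → w = 0.0292
R3 (z=-19.0): negligible=0.30, narrow=0.80; AND[a·b] → w = 0.2400
R4 (z=-20.0): narrow=0.80, heavy=0.09, high=0.81; AND[a·b] → w = 0.0583
R5 (z=8.0): ¬negligible=1−0.30=0.70 → w = 0.7000
Weighted average = (0.7900·24.0 + 0.0292·-5.2 + 0.2400·-19.0 + 0.0583·-20.0 + 0.7000·8.0) / (0.7900 + 0.0292 + 0.2400 + 0.0583 + 0.7000)
  = 18.6820 / 1.8175 = 10.28

10.28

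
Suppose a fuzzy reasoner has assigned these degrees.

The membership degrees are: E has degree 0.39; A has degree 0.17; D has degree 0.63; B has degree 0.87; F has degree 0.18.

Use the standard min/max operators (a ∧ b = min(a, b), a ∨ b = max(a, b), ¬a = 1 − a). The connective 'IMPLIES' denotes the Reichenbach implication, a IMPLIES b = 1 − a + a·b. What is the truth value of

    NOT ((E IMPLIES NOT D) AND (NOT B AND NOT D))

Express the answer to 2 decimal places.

0.87

NOT D = 1 − 0.63 = 0.37
E IMPLIES NOT D  [Reichenbach: 1 − a + a·b] with a=0.39, b=0.37 → 0.75
NOT B = 1 − 0.87 = 0.13
NOT D = 1 − 0.63 = 0.37
NOT B AND NOT D = min(a, b) on (0.13, 0.37) = 0.13
(E IMPLIES NOT D) AND (NOT B AND NOT D) = min(a, b) on (0.75, 0.13) = 0.13
NOT ((E IMPLIES NOT D) AND (NOT B AND NOT D)) = 1 − 0.13 = 0.87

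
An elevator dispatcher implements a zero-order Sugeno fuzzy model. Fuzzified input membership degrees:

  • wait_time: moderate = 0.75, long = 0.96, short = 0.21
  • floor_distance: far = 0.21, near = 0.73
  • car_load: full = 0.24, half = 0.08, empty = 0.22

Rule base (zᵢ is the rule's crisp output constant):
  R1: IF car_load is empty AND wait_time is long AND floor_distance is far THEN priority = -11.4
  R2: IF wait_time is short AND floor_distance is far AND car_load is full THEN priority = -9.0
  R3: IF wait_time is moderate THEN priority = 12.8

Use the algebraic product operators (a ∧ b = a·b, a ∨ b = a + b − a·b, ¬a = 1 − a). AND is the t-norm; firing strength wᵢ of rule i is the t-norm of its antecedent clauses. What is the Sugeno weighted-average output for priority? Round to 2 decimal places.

R1 (z=-11.4): empty=0.22, long=0.96, far=0.21; AND[a·b] → w = 0.0444
R2 (z=-9.0): short=0.21, far=0.21, full=0.24; AND[a·b] → w = 0.0106
R3 (z=12.8): moderate=0.75 → w = 0.7500
Weighted average = (0.0444·-11.4 + 0.0106·-9.0 + 0.7500·12.8) / (0.0444 + 0.0106 + 0.7500)
  = 8.9991 / 0.8049 = 11.18

11.18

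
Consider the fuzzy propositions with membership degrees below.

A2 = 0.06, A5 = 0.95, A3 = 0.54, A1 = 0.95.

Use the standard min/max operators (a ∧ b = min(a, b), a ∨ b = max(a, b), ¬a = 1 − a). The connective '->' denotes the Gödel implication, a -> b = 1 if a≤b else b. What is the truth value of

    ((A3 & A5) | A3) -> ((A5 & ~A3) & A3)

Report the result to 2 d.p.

A3 & A5 = min(a, b) on (0.54, 0.95) = 0.54
(A3 & A5) | A3 = max(a, b) on (0.54, 0.54) = 0.54
~A3 = 1 − 0.54 = 0.46
A5 & ~A3 = min(a, b) on (0.95, 0.46) = 0.46
(A5 & ~A3) & A3 = min(a, b) on (0.46, 0.54) = 0.46
((A3 & A5) | A3) -> ((A5 & ~A3) & A3)  [Gödel: 1 if a≤b else b] with a=0.54, b=0.46 → 0.46

0.46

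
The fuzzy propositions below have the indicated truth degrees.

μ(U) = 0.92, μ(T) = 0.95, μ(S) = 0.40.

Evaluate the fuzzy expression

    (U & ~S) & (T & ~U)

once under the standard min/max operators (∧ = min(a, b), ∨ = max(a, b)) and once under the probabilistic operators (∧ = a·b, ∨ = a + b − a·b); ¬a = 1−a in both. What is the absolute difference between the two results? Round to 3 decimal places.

Under standard min/max:
  ~S = 1 − 0.40 = 0.60
  U & ~S = min(a, b) on (0.92, 0.60) = 0.60
  ~U = 1 − 0.92 = 0.08
  T & ~U = min(a, b) on (0.95, 0.08) = 0.08
  (U & ~S) & (T & ~U) = min(a, b) on (0.60, 0.08) = 0.08
  → value = 0.0800
Under probabilistic:
  ~S = 1 − 0.4000 = 0.6000
  U & ~S = a·b on (0.9200, 0.6000) = 0.5520
  ~U = 1 − 0.9200 = 0.0800
  T & ~U = a·b on (0.9500, 0.0800) = 0.0760
  (U & ~S) & (T & ~U) = a·b on (0.5520, 0.0760) = 0.0420
  → value = 0.0420
|0.0800 − 0.0420| = 0.038

0.038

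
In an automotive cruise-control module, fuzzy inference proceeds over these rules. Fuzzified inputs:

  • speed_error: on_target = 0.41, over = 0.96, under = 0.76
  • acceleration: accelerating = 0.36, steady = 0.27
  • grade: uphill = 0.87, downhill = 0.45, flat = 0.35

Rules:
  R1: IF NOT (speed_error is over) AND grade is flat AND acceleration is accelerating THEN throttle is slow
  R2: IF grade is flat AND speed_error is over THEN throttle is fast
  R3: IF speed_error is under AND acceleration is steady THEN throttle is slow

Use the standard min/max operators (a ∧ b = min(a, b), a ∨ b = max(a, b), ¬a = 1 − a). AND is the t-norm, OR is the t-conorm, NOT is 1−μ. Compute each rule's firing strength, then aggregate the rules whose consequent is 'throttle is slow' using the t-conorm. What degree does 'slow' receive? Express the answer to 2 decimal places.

0.27

R1: ¬over=1−0.96=0.04, flat=0.35, accelerating=0.36; AND[min(a, b)] → w = 0.04
R2: flat=0.35, over=0.96; AND[min(a, b)] → w = 0.35
R3: under=0.76, steady=0.27; AND[min(a, b)] → w = 0.27
Rules with consequent 'slow': {R1, R3} → strengths 0.04, 0.27
Aggregate via t-conorm [max(a, b)]: 0.27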